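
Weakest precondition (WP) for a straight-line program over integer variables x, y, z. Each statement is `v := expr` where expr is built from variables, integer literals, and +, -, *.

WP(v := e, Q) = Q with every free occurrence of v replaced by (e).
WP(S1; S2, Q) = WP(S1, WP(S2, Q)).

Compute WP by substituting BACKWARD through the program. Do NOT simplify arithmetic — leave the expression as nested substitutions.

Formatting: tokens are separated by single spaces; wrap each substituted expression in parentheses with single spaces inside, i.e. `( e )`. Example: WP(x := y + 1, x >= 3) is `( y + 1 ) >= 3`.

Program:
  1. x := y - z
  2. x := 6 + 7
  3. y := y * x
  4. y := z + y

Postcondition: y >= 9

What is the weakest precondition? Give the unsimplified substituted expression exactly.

Answer: ( z + ( y * ( 6 + 7 ) ) ) >= 9

Derivation:
post: y >= 9
stmt 4: y := z + y  -- replace 1 occurrence(s) of y with (z + y)
  => ( z + y ) >= 9
stmt 3: y := y * x  -- replace 1 occurrence(s) of y with (y * x)
  => ( z + ( y * x ) ) >= 9
stmt 2: x := 6 + 7  -- replace 1 occurrence(s) of x with (6 + 7)
  => ( z + ( y * ( 6 + 7 ) ) ) >= 9
stmt 1: x := y - z  -- replace 0 occurrence(s) of x with (y - z)
  => ( z + ( y * ( 6 + 7 ) ) ) >= 9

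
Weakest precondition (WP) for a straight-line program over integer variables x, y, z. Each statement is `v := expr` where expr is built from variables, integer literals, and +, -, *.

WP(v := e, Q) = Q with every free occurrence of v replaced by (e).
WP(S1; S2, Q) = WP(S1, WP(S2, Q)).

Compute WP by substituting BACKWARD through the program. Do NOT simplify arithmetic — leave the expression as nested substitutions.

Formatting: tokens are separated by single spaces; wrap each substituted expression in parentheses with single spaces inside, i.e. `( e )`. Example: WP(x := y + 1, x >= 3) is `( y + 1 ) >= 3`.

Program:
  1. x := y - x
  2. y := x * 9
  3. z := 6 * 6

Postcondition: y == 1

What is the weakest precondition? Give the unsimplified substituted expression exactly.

Answer: ( ( y - x ) * 9 ) == 1

Derivation:
post: y == 1
stmt 3: z := 6 * 6  -- replace 0 occurrence(s) of z with (6 * 6)
  => y == 1
stmt 2: y := x * 9  -- replace 1 occurrence(s) of y with (x * 9)
  => ( x * 9 ) == 1
stmt 1: x := y - x  -- replace 1 occurrence(s) of x with (y - x)
  => ( ( y - x ) * 9 ) == 1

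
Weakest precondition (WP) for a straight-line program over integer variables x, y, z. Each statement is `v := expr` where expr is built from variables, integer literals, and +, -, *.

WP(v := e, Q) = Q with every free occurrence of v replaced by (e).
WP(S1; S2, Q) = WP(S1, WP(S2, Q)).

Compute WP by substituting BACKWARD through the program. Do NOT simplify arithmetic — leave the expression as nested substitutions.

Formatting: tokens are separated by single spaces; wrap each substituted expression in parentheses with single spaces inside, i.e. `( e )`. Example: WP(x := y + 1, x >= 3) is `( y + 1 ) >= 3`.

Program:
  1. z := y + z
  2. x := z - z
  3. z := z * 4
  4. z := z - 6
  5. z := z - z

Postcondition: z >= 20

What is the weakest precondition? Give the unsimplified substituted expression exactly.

post: z >= 20
stmt 5: z := z - z  -- replace 1 occurrence(s) of z with (z - z)
  => ( z - z ) >= 20
stmt 4: z := z - 6  -- replace 2 occurrence(s) of z with (z - 6)
  => ( ( z - 6 ) - ( z - 6 ) ) >= 20
stmt 3: z := z * 4  -- replace 2 occurrence(s) of z with (z * 4)
  => ( ( ( z * 4 ) - 6 ) - ( ( z * 4 ) - 6 ) ) >= 20
stmt 2: x := z - z  -- replace 0 occurrence(s) of x with (z - z)
  => ( ( ( z * 4 ) - 6 ) - ( ( z * 4 ) - 6 ) ) >= 20
stmt 1: z := y + z  -- replace 2 occurrence(s) of z with (y + z)
  => ( ( ( ( y + z ) * 4 ) - 6 ) - ( ( ( y + z ) * 4 ) - 6 ) ) >= 20

Answer: ( ( ( ( y + z ) * 4 ) - 6 ) - ( ( ( y + z ) * 4 ) - 6 ) ) >= 20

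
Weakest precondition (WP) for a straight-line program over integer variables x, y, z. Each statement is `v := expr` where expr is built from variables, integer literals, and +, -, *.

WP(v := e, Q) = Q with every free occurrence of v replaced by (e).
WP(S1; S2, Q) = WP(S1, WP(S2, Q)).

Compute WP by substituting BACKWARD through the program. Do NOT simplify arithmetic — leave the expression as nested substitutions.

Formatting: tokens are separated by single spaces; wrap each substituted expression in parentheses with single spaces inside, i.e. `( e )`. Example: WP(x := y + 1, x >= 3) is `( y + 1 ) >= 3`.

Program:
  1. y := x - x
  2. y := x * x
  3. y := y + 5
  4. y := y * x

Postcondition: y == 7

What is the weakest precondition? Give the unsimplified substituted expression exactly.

Answer: ( ( ( x * x ) + 5 ) * x ) == 7

Derivation:
post: y == 7
stmt 4: y := y * x  -- replace 1 occurrence(s) of y with (y * x)
  => ( y * x ) == 7
stmt 3: y := y + 5  -- replace 1 occurrence(s) of y with (y + 5)
  => ( ( y + 5 ) * x ) == 7
stmt 2: y := x * x  -- replace 1 occurrence(s) of y with (x * x)
  => ( ( ( x * x ) + 5 ) * x ) == 7
stmt 1: y := x - x  -- replace 0 occurrence(s) of y with (x - x)
  => ( ( ( x * x ) + 5 ) * x ) == 7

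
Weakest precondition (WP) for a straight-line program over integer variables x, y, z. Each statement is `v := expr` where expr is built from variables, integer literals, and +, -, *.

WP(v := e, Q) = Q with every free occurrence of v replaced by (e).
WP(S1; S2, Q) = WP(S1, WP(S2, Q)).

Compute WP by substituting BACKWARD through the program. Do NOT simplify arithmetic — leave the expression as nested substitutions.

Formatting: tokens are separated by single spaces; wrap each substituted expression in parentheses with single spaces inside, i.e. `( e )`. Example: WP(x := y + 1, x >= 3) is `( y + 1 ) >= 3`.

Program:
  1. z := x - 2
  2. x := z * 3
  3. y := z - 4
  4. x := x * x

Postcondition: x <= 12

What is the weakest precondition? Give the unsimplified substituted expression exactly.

Answer: ( ( ( x - 2 ) * 3 ) * ( ( x - 2 ) * 3 ) ) <= 12

Derivation:
post: x <= 12
stmt 4: x := x * x  -- replace 1 occurrence(s) of x with (x * x)
  => ( x * x ) <= 12
stmt 3: y := z - 4  -- replace 0 occurrence(s) of y with (z - 4)
  => ( x * x ) <= 12
stmt 2: x := z * 3  -- replace 2 occurrence(s) of x with (z * 3)
  => ( ( z * 3 ) * ( z * 3 ) ) <= 12
stmt 1: z := x - 2  -- replace 2 occurrence(s) of z with (x - 2)
  => ( ( ( x - 2 ) * 3 ) * ( ( x - 2 ) * 3 ) ) <= 12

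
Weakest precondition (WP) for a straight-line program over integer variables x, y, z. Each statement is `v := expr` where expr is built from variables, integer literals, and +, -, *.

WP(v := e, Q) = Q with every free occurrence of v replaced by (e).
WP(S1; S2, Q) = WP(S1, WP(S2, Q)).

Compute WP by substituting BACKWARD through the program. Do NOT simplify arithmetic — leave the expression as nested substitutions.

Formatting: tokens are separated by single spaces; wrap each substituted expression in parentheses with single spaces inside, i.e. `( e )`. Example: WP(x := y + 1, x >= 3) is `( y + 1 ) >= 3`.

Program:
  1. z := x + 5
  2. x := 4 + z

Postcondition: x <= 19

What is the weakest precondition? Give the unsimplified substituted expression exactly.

Answer: ( 4 + ( x + 5 ) ) <= 19

Derivation:
post: x <= 19
stmt 2: x := 4 + z  -- replace 1 occurrence(s) of x with (4 + z)
  => ( 4 + z ) <= 19
stmt 1: z := x + 5  -- replace 1 occurrence(s) of z with (x + 5)
  => ( 4 + ( x + 5 ) ) <= 19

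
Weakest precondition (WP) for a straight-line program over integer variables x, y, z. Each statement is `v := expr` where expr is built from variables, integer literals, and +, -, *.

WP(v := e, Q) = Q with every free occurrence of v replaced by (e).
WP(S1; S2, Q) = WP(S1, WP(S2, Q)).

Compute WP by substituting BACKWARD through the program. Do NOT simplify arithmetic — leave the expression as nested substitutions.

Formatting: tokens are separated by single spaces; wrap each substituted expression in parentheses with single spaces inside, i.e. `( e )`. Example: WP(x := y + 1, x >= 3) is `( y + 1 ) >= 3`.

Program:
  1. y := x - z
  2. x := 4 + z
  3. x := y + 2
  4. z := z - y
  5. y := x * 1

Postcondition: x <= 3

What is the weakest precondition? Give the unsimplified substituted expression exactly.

post: x <= 3
stmt 5: y := x * 1  -- replace 0 occurrence(s) of y with (x * 1)
  => x <= 3
stmt 4: z := z - y  -- replace 0 occurrence(s) of z with (z - y)
  => x <= 3
stmt 3: x := y + 2  -- replace 1 occurrence(s) of x with (y + 2)
  => ( y + 2 ) <= 3
stmt 2: x := 4 + z  -- replace 0 occurrence(s) of x with (4 + z)
  => ( y + 2 ) <= 3
stmt 1: y := x - z  -- replace 1 occurrence(s) of y with (x - z)
  => ( ( x - z ) + 2 ) <= 3

Answer: ( ( x - z ) + 2 ) <= 3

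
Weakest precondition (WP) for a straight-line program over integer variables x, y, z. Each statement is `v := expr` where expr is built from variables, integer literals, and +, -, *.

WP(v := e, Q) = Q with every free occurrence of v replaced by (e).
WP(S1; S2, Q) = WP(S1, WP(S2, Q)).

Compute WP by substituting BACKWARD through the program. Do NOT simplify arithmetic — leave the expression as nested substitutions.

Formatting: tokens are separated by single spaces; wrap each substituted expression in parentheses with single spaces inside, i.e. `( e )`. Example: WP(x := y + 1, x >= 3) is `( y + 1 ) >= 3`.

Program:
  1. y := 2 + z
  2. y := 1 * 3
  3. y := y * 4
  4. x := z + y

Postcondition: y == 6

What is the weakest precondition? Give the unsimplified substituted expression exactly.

post: y == 6
stmt 4: x := z + y  -- replace 0 occurrence(s) of x with (z + y)
  => y == 6
stmt 3: y := y * 4  -- replace 1 occurrence(s) of y with (y * 4)
  => ( y * 4 ) == 6
stmt 2: y := 1 * 3  -- replace 1 occurrence(s) of y with (1 * 3)
  => ( ( 1 * 3 ) * 4 ) == 6
stmt 1: y := 2 + z  -- replace 0 occurrence(s) of y with (2 + z)
  => ( ( 1 * 3 ) * 4 ) == 6

Answer: ( ( 1 * 3 ) * 4 ) == 6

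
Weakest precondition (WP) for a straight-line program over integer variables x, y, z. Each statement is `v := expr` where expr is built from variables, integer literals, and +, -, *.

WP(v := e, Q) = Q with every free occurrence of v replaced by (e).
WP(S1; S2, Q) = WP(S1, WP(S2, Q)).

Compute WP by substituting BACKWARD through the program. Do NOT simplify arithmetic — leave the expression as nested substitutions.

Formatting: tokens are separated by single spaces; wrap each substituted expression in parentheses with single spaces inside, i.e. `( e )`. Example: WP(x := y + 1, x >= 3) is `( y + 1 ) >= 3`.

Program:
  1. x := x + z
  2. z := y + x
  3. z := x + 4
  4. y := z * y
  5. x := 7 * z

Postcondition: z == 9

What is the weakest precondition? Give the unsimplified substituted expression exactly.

Answer: ( ( x + z ) + 4 ) == 9

Derivation:
post: z == 9
stmt 5: x := 7 * z  -- replace 0 occurrence(s) of x with (7 * z)
  => z == 9
stmt 4: y := z * y  -- replace 0 occurrence(s) of y with (z * y)
  => z == 9
stmt 3: z := x + 4  -- replace 1 occurrence(s) of z with (x + 4)
  => ( x + 4 ) == 9
stmt 2: z := y + x  -- replace 0 occurrence(s) of z with (y + x)
  => ( x + 4 ) == 9
stmt 1: x := x + z  -- replace 1 occurrence(s) of x with (x + z)
  => ( ( x + z ) + 4 ) == 9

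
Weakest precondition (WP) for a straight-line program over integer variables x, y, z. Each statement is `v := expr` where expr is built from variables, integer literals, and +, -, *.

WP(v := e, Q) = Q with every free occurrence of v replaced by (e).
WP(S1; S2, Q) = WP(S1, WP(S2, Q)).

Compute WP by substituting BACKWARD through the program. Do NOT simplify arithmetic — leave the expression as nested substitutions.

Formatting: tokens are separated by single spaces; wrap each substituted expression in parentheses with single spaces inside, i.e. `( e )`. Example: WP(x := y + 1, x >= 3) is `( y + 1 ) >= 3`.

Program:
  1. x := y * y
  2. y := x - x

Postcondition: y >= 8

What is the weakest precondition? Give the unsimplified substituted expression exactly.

post: y >= 8
stmt 2: y := x - x  -- replace 1 occurrence(s) of y with (x - x)
  => ( x - x ) >= 8
stmt 1: x := y * y  -- replace 2 occurrence(s) of x with (y * y)
  => ( ( y * y ) - ( y * y ) ) >= 8

Answer: ( ( y * y ) - ( y * y ) ) >= 8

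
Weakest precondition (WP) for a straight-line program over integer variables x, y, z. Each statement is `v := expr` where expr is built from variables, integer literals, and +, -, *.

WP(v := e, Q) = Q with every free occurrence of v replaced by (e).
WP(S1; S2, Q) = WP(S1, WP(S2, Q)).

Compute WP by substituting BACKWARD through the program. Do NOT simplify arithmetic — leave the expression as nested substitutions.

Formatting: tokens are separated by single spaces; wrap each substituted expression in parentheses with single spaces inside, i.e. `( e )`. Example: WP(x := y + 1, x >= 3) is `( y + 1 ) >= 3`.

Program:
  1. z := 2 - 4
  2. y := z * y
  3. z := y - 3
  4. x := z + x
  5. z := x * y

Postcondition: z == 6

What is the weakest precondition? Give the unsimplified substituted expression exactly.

post: z == 6
stmt 5: z := x * y  -- replace 1 occurrence(s) of z with (x * y)
  => ( x * y ) == 6
stmt 4: x := z + x  -- replace 1 occurrence(s) of x with (z + x)
  => ( ( z + x ) * y ) == 6
stmt 3: z := y - 3  -- replace 1 occurrence(s) of z with (y - 3)
  => ( ( ( y - 3 ) + x ) * y ) == 6
stmt 2: y := z * y  -- replace 2 occurrence(s) of y with (z * y)
  => ( ( ( ( z * y ) - 3 ) + x ) * ( z * y ) ) == 6
stmt 1: z := 2 - 4  -- replace 2 occurrence(s) of z with (2 - 4)
  => ( ( ( ( ( 2 - 4 ) * y ) - 3 ) + x ) * ( ( 2 - 4 ) * y ) ) == 6

Answer: ( ( ( ( ( 2 - 4 ) * y ) - 3 ) + x ) * ( ( 2 - 4 ) * y ) ) == 6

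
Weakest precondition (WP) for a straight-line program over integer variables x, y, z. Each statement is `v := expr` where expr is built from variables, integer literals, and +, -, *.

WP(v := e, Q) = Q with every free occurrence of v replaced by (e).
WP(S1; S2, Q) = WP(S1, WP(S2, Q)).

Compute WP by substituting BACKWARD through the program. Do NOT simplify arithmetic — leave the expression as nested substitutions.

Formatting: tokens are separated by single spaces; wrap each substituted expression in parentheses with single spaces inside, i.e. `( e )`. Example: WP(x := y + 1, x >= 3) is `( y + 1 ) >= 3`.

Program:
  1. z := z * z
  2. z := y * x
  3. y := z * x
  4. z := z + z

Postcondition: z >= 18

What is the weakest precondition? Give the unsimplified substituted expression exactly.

Answer: ( ( y * x ) + ( y * x ) ) >= 18

Derivation:
post: z >= 18
stmt 4: z := z + z  -- replace 1 occurrence(s) of z with (z + z)
  => ( z + z ) >= 18
stmt 3: y := z * x  -- replace 0 occurrence(s) of y with (z * x)
  => ( z + z ) >= 18
stmt 2: z := y * x  -- replace 2 occurrence(s) of z with (y * x)
  => ( ( y * x ) + ( y * x ) ) >= 18
stmt 1: z := z * z  -- replace 0 occurrence(s) of z with (z * z)
  => ( ( y * x ) + ( y * x ) ) >= 18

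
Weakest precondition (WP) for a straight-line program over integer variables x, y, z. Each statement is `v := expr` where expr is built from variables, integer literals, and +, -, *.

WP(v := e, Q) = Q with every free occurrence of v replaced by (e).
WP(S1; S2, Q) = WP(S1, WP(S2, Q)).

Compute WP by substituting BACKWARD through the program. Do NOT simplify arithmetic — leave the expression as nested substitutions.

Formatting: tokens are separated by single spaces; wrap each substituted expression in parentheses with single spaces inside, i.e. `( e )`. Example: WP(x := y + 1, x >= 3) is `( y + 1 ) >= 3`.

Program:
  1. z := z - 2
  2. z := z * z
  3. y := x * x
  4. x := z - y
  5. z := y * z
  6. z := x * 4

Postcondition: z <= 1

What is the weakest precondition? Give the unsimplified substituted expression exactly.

Answer: ( ( ( ( z - 2 ) * ( z - 2 ) ) - ( x * x ) ) * 4 ) <= 1

Derivation:
post: z <= 1
stmt 6: z := x * 4  -- replace 1 occurrence(s) of z with (x * 4)
  => ( x * 4 ) <= 1
stmt 5: z := y * z  -- replace 0 occurrence(s) of z with (y * z)
  => ( x * 4 ) <= 1
stmt 4: x := z - y  -- replace 1 occurrence(s) of x with (z - y)
  => ( ( z - y ) * 4 ) <= 1
stmt 3: y := x * x  -- replace 1 occurrence(s) of y with (x * x)
  => ( ( z - ( x * x ) ) * 4 ) <= 1
stmt 2: z := z * z  -- replace 1 occurrence(s) of z with (z * z)
  => ( ( ( z * z ) - ( x * x ) ) * 4 ) <= 1
stmt 1: z := z - 2  -- replace 2 occurrence(s) of z with (z - 2)
  => ( ( ( ( z - 2 ) * ( z - 2 ) ) - ( x * x ) ) * 4 ) <= 1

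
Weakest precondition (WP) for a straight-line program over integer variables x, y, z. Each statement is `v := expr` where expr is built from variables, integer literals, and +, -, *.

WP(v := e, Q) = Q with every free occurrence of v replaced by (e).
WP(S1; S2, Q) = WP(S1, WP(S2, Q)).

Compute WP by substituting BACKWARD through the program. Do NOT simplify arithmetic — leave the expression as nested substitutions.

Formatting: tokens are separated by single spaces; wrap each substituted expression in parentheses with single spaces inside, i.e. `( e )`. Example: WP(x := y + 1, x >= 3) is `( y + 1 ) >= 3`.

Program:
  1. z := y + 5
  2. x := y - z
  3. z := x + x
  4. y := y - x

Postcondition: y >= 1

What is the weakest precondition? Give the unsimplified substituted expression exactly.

post: y >= 1
stmt 4: y := y - x  -- replace 1 occurrence(s) of y with (y - x)
  => ( y - x ) >= 1
stmt 3: z := x + x  -- replace 0 occurrence(s) of z with (x + x)
  => ( y - x ) >= 1
stmt 2: x := y - z  -- replace 1 occurrence(s) of x with (y - z)
  => ( y - ( y - z ) ) >= 1
stmt 1: z := y + 5  -- replace 1 occurrence(s) of z with (y + 5)
  => ( y - ( y - ( y + 5 ) ) ) >= 1

Answer: ( y - ( y - ( y + 5 ) ) ) >= 1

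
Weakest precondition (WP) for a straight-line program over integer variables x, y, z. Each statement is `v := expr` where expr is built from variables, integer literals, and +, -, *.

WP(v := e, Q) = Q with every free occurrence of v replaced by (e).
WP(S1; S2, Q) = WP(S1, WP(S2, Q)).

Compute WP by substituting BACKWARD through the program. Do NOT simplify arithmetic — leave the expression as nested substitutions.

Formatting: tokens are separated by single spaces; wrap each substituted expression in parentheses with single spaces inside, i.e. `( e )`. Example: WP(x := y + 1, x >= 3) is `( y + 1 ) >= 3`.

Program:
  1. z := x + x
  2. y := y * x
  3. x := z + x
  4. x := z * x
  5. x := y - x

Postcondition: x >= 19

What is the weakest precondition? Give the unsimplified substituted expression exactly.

Answer: ( ( y * x ) - ( ( x + x ) * ( ( x + x ) + x ) ) ) >= 19

Derivation:
post: x >= 19
stmt 5: x := y - x  -- replace 1 occurrence(s) of x with (y - x)
  => ( y - x ) >= 19
stmt 4: x := z * x  -- replace 1 occurrence(s) of x with (z * x)
  => ( y - ( z * x ) ) >= 19
stmt 3: x := z + x  -- replace 1 occurrence(s) of x with (z + x)
  => ( y - ( z * ( z + x ) ) ) >= 19
stmt 2: y := y * x  -- replace 1 occurrence(s) of y with (y * x)
  => ( ( y * x ) - ( z * ( z + x ) ) ) >= 19
stmt 1: z := x + x  -- replace 2 occurrence(s) of z with (x + x)
  => ( ( y * x ) - ( ( x + x ) * ( ( x + x ) + x ) ) ) >= 19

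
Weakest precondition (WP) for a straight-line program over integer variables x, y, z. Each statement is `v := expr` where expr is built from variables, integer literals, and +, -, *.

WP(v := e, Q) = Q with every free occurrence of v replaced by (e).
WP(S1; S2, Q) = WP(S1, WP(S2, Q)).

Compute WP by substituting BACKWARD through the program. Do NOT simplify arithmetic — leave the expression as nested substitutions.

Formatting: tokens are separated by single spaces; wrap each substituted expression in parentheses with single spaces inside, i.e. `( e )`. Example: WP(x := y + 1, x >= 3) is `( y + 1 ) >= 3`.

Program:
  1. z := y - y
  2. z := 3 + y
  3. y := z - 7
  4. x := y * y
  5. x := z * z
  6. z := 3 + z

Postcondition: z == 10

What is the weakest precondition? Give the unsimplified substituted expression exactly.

Answer: ( 3 + ( 3 + y ) ) == 10

Derivation:
post: z == 10
stmt 6: z := 3 + z  -- replace 1 occurrence(s) of z with (3 + z)
  => ( 3 + z ) == 10
stmt 5: x := z * z  -- replace 0 occurrence(s) of x with (z * z)
  => ( 3 + z ) == 10
stmt 4: x := y * y  -- replace 0 occurrence(s) of x with (y * y)
  => ( 3 + z ) == 10
stmt 3: y := z - 7  -- replace 0 occurrence(s) of y with (z - 7)
  => ( 3 + z ) == 10
stmt 2: z := 3 + y  -- replace 1 occurrence(s) of z with (3 + y)
  => ( 3 + ( 3 + y ) ) == 10
stmt 1: z := y - y  -- replace 0 occurrence(s) of z with (y - y)
  => ( 3 + ( 3 + y ) ) == 10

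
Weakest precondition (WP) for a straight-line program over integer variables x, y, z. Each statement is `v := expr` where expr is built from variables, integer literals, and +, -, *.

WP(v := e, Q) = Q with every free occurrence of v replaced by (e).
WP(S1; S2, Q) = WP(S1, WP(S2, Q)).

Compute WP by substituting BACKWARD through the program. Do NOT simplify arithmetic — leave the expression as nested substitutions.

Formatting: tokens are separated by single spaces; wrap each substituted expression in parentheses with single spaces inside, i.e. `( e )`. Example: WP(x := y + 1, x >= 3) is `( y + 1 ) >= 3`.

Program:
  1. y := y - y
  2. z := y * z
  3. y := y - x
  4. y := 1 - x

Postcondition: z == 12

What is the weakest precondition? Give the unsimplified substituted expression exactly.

Answer: ( ( y - y ) * z ) == 12

Derivation:
post: z == 12
stmt 4: y := 1 - x  -- replace 0 occurrence(s) of y with (1 - x)
  => z == 12
stmt 3: y := y - x  -- replace 0 occurrence(s) of y with (y - x)
  => z == 12
stmt 2: z := y * z  -- replace 1 occurrence(s) of z with (y * z)
  => ( y * z ) == 12
stmt 1: y := y - y  -- replace 1 occurrence(s) of y with (y - y)
  => ( ( y - y ) * z ) == 12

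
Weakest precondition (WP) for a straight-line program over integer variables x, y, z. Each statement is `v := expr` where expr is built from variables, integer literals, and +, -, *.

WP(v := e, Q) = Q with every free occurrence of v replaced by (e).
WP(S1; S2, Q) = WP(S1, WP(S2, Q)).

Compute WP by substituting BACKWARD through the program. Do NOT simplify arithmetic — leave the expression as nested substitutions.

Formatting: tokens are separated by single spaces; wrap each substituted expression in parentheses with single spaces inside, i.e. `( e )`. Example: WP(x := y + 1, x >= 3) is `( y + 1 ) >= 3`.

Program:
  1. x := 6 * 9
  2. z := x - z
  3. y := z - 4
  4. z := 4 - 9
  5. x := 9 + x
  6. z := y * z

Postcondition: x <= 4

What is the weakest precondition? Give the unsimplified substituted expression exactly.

post: x <= 4
stmt 6: z := y * z  -- replace 0 occurrence(s) of z with (y * z)
  => x <= 4
stmt 5: x := 9 + x  -- replace 1 occurrence(s) of x with (9 + x)
  => ( 9 + x ) <= 4
stmt 4: z := 4 - 9  -- replace 0 occurrence(s) of z with (4 - 9)
  => ( 9 + x ) <= 4
stmt 3: y := z - 4  -- replace 0 occurrence(s) of y with (z - 4)
  => ( 9 + x ) <= 4
stmt 2: z := x - z  -- replace 0 occurrence(s) of z with (x - z)
  => ( 9 + x ) <= 4
stmt 1: x := 6 * 9  -- replace 1 occurrence(s) of x with (6 * 9)
  => ( 9 + ( 6 * 9 ) ) <= 4

Answer: ( 9 + ( 6 * 9 ) ) <= 4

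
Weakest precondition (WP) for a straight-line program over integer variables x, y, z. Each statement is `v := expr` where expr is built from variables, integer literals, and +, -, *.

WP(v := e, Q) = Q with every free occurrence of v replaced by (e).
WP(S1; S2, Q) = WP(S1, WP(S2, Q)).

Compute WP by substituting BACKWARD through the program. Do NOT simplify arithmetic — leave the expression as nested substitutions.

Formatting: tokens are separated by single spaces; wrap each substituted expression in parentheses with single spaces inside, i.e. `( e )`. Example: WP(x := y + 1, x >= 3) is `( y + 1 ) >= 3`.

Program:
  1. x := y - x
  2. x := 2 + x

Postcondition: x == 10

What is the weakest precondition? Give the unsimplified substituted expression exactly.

post: x == 10
stmt 2: x := 2 + x  -- replace 1 occurrence(s) of x with (2 + x)
  => ( 2 + x ) == 10
stmt 1: x := y - x  -- replace 1 occurrence(s) of x with (y - x)
  => ( 2 + ( y - x ) ) == 10

Answer: ( 2 + ( y - x ) ) == 10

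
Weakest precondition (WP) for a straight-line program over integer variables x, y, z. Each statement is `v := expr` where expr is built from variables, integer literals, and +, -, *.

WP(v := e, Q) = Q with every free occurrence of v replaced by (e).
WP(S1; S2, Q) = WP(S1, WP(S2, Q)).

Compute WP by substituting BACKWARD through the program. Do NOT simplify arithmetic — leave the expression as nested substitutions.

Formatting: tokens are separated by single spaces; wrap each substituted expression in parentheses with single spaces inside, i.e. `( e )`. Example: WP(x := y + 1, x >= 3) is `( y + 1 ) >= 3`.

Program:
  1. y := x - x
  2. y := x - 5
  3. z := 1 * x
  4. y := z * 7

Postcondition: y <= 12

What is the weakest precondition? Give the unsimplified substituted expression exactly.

post: y <= 12
stmt 4: y := z * 7  -- replace 1 occurrence(s) of y with (z * 7)
  => ( z * 7 ) <= 12
stmt 3: z := 1 * x  -- replace 1 occurrence(s) of z with (1 * x)
  => ( ( 1 * x ) * 7 ) <= 12
stmt 2: y := x - 5  -- replace 0 occurrence(s) of y with (x - 5)
  => ( ( 1 * x ) * 7 ) <= 12
stmt 1: y := x - x  -- replace 0 occurrence(s) of y with (x - x)
  => ( ( 1 * x ) * 7 ) <= 12

Answer: ( ( 1 * x ) * 7 ) <= 12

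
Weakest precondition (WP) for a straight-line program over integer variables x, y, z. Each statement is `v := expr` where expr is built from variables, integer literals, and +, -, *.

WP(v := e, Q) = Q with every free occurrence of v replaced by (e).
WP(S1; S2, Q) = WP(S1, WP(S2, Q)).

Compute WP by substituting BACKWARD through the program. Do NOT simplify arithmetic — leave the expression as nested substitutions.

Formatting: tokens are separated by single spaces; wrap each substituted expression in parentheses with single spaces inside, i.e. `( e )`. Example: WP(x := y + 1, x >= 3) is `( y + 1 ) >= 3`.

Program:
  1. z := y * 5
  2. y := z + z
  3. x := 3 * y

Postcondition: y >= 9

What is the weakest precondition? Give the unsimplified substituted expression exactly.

post: y >= 9
stmt 3: x := 3 * y  -- replace 0 occurrence(s) of x with (3 * y)
  => y >= 9
stmt 2: y := z + z  -- replace 1 occurrence(s) of y with (z + z)
  => ( z + z ) >= 9
stmt 1: z := y * 5  -- replace 2 occurrence(s) of z with (y * 5)
  => ( ( y * 5 ) + ( y * 5 ) ) >= 9

Answer: ( ( y * 5 ) + ( y * 5 ) ) >= 9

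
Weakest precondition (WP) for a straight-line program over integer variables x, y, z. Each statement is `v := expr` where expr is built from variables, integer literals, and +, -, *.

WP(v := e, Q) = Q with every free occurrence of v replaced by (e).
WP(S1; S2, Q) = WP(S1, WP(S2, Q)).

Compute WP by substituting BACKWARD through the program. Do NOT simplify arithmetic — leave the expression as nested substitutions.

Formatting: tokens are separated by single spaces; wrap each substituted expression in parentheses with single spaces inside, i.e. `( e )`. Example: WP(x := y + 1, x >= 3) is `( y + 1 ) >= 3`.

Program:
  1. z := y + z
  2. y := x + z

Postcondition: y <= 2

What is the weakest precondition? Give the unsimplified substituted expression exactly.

Answer: ( x + ( y + z ) ) <= 2

Derivation:
post: y <= 2
stmt 2: y := x + z  -- replace 1 occurrence(s) of y with (x + z)
  => ( x + z ) <= 2
stmt 1: z := y + z  -- replace 1 occurrence(s) of z with (y + z)
  => ( x + ( y + z ) ) <= 2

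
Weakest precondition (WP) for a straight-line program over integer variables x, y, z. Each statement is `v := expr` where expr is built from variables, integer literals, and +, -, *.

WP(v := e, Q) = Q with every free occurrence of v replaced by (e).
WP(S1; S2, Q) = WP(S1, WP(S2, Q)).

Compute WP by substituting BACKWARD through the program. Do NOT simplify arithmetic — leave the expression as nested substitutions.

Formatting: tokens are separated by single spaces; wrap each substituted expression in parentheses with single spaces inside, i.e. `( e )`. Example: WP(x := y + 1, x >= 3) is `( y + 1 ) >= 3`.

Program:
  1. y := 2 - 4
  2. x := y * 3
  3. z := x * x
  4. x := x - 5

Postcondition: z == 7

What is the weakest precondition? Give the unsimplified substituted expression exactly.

post: z == 7
stmt 4: x := x - 5  -- replace 0 occurrence(s) of x with (x - 5)
  => z == 7
stmt 3: z := x * x  -- replace 1 occurrence(s) of z with (x * x)
  => ( x * x ) == 7
stmt 2: x := y * 3  -- replace 2 occurrence(s) of x with (y * 3)
  => ( ( y * 3 ) * ( y * 3 ) ) == 7
stmt 1: y := 2 - 4  -- replace 2 occurrence(s) of y with (2 - 4)
  => ( ( ( 2 - 4 ) * 3 ) * ( ( 2 - 4 ) * 3 ) ) == 7

Answer: ( ( ( 2 - 4 ) * 3 ) * ( ( 2 - 4 ) * 3 ) ) == 7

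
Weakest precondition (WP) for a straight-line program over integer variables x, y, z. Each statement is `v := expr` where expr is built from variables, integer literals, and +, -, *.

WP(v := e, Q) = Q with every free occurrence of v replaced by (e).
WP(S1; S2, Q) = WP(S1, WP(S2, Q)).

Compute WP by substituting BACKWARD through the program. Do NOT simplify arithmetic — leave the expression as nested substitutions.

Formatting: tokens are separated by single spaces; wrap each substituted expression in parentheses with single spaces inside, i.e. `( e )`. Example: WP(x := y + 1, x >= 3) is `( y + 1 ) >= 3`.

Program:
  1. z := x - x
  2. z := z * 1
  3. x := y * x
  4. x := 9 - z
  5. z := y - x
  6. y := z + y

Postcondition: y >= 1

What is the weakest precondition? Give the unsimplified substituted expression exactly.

post: y >= 1
stmt 6: y := z + y  -- replace 1 occurrence(s) of y with (z + y)
  => ( z + y ) >= 1
stmt 5: z := y - x  -- replace 1 occurrence(s) of z with (y - x)
  => ( ( y - x ) + y ) >= 1
stmt 4: x := 9 - z  -- replace 1 occurrence(s) of x with (9 - z)
  => ( ( y - ( 9 - z ) ) + y ) >= 1
stmt 3: x := y * x  -- replace 0 occurrence(s) of x with (y * x)
  => ( ( y - ( 9 - z ) ) + y ) >= 1
stmt 2: z := z * 1  -- replace 1 occurrence(s) of z with (z * 1)
  => ( ( y - ( 9 - ( z * 1 ) ) ) + y ) >= 1
stmt 1: z := x - x  -- replace 1 occurrence(s) of z with (x - x)
  => ( ( y - ( 9 - ( ( x - x ) * 1 ) ) ) + y ) >= 1

Answer: ( ( y - ( 9 - ( ( x - x ) * 1 ) ) ) + y ) >= 1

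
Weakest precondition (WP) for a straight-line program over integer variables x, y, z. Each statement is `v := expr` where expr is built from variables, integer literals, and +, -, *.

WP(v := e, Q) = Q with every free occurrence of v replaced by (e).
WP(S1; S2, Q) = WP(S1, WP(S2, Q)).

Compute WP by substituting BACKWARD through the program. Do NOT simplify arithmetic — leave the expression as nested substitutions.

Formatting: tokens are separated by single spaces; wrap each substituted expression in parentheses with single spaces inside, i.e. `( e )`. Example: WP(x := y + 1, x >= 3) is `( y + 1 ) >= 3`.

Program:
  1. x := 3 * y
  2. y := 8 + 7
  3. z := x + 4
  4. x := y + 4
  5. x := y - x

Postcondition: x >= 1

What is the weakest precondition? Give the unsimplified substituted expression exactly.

post: x >= 1
stmt 5: x := y - x  -- replace 1 occurrence(s) of x with (y - x)
  => ( y - x ) >= 1
stmt 4: x := y + 4  -- replace 1 occurrence(s) of x with (y + 4)
  => ( y - ( y + 4 ) ) >= 1
stmt 3: z := x + 4  -- replace 0 occurrence(s) of z with (x + 4)
  => ( y - ( y + 4 ) ) >= 1
stmt 2: y := 8 + 7  -- replace 2 occurrence(s) of y with (8 + 7)
  => ( ( 8 + 7 ) - ( ( 8 + 7 ) + 4 ) ) >= 1
stmt 1: x := 3 * y  -- replace 0 occurrence(s) of x with (3 * y)
  => ( ( 8 + 7 ) - ( ( 8 + 7 ) + 4 ) ) >= 1

Answer: ( ( 8 + 7 ) - ( ( 8 + 7 ) + 4 ) ) >= 1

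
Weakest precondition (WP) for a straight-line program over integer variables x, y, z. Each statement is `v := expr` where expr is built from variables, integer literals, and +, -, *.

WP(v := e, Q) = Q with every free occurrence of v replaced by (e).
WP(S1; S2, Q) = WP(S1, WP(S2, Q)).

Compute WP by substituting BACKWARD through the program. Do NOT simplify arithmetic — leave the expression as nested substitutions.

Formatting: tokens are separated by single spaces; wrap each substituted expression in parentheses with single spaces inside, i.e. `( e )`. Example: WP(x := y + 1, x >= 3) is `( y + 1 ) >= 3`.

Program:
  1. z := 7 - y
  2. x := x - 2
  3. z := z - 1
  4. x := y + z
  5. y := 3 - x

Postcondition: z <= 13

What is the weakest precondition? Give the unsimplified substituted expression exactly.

post: z <= 13
stmt 5: y := 3 - x  -- replace 0 occurrence(s) of y with (3 - x)
  => z <= 13
stmt 4: x := y + z  -- replace 0 occurrence(s) of x with (y + z)
  => z <= 13
stmt 3: z := z - 1  -- replace 1 occurrence(s) of z with (z - 1)
  => ( z - 1 ) <= 13
stmt 2: x := x - 2  -- replace 0 occurrence(s) of x with (x - 2)
  => ( z - 1 ) <= 13
stmt 1: z := 7 - y  -- replace 1 occurrence(s) of z with (7 - y)
  => ( ( 7 - y ) - 1 ) <= 13

Answer: ( ( 7 - y ) - 1 ) <= 13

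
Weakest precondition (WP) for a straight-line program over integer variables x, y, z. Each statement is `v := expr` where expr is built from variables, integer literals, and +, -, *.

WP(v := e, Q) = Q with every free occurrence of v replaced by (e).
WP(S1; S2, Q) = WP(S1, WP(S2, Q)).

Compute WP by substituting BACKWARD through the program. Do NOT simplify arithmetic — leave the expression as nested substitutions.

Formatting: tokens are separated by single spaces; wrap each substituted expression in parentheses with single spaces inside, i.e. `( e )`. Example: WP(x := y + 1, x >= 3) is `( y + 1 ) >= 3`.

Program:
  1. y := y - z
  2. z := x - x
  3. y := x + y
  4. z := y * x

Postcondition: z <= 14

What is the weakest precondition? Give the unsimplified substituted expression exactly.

Answer: ( ( x + ( y - z ) ) * x ) <= 14

Derivation:
post: z <= 14
stmt 4: z := y * x  -- replace 1 occurrence(s) of z with (y * x)
  => ( y * x ) <= 14
stmt 3: y := x + y  -- replace 1 occurrence(s) of y with (x + y)
  => ( ( x + y ) * x ) <= 14
stmt 2: z := x - x  -- replace 0 occurrence(s) of z with (x - x)
  => ( ( x + y ) * x ) <= 14
stmt 1: y := y - z  -- replace 1 occurrence(s) of y with (y - z)
  => ( ( x + ( y - z ) ) * x ) <= 14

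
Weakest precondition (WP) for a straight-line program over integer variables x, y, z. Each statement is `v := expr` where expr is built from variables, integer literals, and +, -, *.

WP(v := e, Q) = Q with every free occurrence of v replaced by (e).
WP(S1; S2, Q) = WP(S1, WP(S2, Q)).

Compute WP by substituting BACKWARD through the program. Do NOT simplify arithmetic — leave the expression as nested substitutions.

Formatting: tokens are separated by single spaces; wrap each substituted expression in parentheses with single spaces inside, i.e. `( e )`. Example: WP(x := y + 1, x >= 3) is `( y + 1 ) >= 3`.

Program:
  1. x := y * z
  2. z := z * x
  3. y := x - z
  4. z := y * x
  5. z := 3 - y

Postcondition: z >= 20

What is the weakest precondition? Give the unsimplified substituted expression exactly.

post: z >= 20
stmt 5: z := 3 - y  -- replace 1 occurrence(s) of z with (3 - y)
  => ( 3 - y ) >= 20
stmt 4: z := y * x  -- replace 0 occurrence(s) of z with (y * x)
  => ( 3 - y ) >= 20
stmt 3: y := x - z  -- replace 1 occurrence(s) of y with (x - z)
  => ( 3 - ( x - z ) ) >= 20
stmt 2: z := z * x  -- replace 1 occurrence(s) of z with (z * x)
  => ( 3 - ( x - ( z * x ) ) ) >= 20
stmt 1: x := y * z  -- replace 2 occurrence(s) of x with (y * z)
  => ( 3 - ( ( y * z ) - ( z * ( y * z ) ) ) ) >= 20

Answer: ( 3 - ( ( y * z ) - ( z * ( y * z ) ) ) ) >= 20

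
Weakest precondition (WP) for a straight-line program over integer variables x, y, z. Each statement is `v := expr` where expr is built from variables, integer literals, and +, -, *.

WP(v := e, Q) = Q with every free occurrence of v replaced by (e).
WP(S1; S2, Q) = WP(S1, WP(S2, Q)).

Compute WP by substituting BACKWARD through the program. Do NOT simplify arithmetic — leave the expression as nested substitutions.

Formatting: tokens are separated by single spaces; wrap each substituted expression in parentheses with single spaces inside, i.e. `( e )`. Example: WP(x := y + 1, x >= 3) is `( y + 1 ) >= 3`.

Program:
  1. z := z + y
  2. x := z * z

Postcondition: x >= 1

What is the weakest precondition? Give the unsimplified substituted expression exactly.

post: x >= 1
stmt 2: x := z * z  -- replace 1 occurrence(s) of x with (z * z)
  => ( z * z ) >= 1
stmt 1: z := z + y  -- replace 2 occurrence(s) of z with (z + y)
  => ( ( z + y ) * ( z + y ) ) >= 1

Answer: ( ( z + y ) * ( z + y ) ) >= 1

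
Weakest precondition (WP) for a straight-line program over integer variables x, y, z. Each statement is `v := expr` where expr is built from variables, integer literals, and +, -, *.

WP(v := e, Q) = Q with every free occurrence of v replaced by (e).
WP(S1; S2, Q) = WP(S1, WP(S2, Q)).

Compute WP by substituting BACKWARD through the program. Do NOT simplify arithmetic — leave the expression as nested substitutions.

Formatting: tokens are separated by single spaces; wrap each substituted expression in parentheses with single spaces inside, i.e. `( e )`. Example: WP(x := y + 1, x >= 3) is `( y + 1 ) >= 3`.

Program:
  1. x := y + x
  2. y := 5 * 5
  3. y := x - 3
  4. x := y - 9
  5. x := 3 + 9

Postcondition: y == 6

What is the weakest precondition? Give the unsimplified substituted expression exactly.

post: y == 6
stmt 5: x := 3 + 9  -- replace 0 occurrence(s) of x with (3 + 9)
  => y == 6
stmt 4: x := y - 9  -- replace 0 occurrence(s) of x with (y - 9)
  => y == 6
stmt 3: y := x - 3  -- replace 1 occurrence(s) of y with (x - 3)
  => ( x - 3 ) == 6
stmt 2: y := 5 * 5  -- replace 0 occurrence(s) of y with (5 * 5)
  => ( x - 3 ) == 6
stmt 1: x := y + x  -- replace 1 occurrence(s) of x with (y + x)
  => ( ( y + x ) - 3 ) == 6

Answer: ( ( y + x ) - 3 ) == 6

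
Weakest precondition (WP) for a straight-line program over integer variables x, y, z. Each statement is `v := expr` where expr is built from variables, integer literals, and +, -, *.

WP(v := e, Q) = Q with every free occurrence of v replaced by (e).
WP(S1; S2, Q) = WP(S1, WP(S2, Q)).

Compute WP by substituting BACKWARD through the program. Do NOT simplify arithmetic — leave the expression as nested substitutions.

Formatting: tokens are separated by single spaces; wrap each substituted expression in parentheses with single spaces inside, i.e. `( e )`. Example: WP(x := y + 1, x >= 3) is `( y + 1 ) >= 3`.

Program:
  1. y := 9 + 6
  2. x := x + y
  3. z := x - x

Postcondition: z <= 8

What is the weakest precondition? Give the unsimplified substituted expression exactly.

Answer: ( ( x + ( 9 + 6 ) ) - ( x + ( 9 + 6 ) ) ) <= 8

Derivation:
post: z <= 8
stmt 3: z := x - x  -- replace 1 occurrence(s) of z with (x - x)
  => ( x - x ) <= 8
stmt 2: x := x + y  -- replace 2 occurrence(s) of x with (x + y)
  => ( ( x + y ) - ( x + y ) ) <= 8
stmt 1: y := 9 + 6  -- replace 2 occurrence(s) of y with (9 + 6)
  => ( ( x + ( 9 + 6 ) ) - ( x + ( 9 + 6 ) ) ) <= 8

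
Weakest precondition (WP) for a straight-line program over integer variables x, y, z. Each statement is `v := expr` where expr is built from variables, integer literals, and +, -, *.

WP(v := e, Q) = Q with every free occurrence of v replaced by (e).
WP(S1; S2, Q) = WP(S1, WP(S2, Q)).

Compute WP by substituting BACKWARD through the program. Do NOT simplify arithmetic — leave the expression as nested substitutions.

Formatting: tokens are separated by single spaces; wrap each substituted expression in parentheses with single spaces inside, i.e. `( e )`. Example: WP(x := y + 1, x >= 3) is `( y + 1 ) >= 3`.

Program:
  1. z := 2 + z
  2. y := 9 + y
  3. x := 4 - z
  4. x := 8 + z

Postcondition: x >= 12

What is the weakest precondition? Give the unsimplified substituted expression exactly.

Answer: ( 8 + ( 2 + z ) ) >= 12

Derivation:
post: x >= 12
stmt 4: x := 8 + z  -- replace 1 occurrence(s) of x with (8 + z)
  => ( 8 + z ) >= 12
stmt 3: x := 4 - z  -- replace 0 occurrence(s) of x with (4 - z)
  => ( 8 + z ) >= 12
stmt 2: y := 9 + y  -- replace 0 occurrence(s) of y with (9 + y)
  => ( 8 + z ) >= 12
stmt 1: z := 2 + z  -- replace 1 occurrence(s) of z with (2 + z)
  => ( 8 + ( 2 + z ) ) >= 12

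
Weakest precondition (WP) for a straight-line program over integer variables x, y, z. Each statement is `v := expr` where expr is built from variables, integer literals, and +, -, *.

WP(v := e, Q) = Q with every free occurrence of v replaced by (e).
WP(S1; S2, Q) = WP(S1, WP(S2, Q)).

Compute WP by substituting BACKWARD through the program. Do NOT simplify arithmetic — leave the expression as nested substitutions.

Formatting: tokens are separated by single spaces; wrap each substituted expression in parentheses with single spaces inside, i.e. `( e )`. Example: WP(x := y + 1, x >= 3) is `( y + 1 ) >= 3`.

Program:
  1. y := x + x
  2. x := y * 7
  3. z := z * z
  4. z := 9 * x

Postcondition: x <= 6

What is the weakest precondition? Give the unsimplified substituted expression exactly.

Answer: ( ( x + x ) * 7 ) <= 6

Derivation:
post: x <= 6
stmt 4: z := 9 * x  -- replace 0 occurrence(s) of z with (9 * x)
  => x <= 6
stmt 3: z := z * z  -- replace 0 occurrence(s) of z with (z * z)
  => x <= 6
stmt 2: x := y * 7  -- replace 1 occurrence(s) of x with (y * 7)
  => ( y * 7 ) <= 6
stmt 1: y := x + x  -- replace 1 occurrence(s) of y with (x + x)
  => ( ( x + x ) * 7 ) <= 6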